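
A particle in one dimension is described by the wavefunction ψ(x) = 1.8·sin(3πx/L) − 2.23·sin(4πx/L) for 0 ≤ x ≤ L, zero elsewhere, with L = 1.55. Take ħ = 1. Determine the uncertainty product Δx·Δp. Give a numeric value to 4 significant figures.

Δx = √(⟨x²⟩−⟨x⟩²), Δp = √(⟨p²⟩−⟨p⟩²).
On 0 ≤ x ≤ L (j ≠ l): ∫sin²(jπx/L) dx = L/2, ∫sin(jπx/L)·sin(lπx/L) dx = 0; diagonal moments ∫x·sin²(jπx/L) dx = L²/4, ∫x²·sin²(jπx/L) dx = L³·(1/6 − 1/(4j²π²)); cross terms ∫x·sin(jπx/L)·sin(lπx/L) dx = 0 for j + l even and −4jlL²/(π²(j² − l²)²) for j + l odd, ∫x²·sin(jπx/L)·sin(lπx/L) dx = (−1)^(j+l)·4jlL³/(π²(j² − l²)²); higher powers the same way via product-to-sum and parts. d²/dx² sin(jπx/L) = −(jπ/L)²·sin(jπx/L); on 0 ≤ x ≤ L, ∫sin²(jπx/L) dx = L/2 and ∫sin(jπx/L)·sin(lπx/L) dx = 0 for j ≠ l, so only diagonal terms survive in ∫|ψ|² and ∫ψ·ψ″; ∫ψ·ψ′ dx = [ψ²/2] between the walls = 0.
Normalization: ∫|ψ|² dx = 6.3650.
⟨x⟩ = 1.0758, ⟨x²⟩ = 1.2571 ⇒ Δx = 0.31593.
⟨p⟩ = 0.0000, ⟨p²⟩ = 54.384 ⇒ Δp = 7.3746.
Δx·Δp = 2.3298.

2.330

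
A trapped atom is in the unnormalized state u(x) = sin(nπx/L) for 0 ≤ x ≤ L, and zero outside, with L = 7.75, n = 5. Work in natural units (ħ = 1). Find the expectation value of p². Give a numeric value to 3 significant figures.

4.11

p² u = −ħ² d²u/dx²; ⟨p²⟩ = −ħ² ∫ u*·u'' dx / ∫|u|² dx.
d/dx sin(nπx/L) = (nπ/L)·cos(nπx/L) and d²/dx² sin(nπx/L) = −(nπ/L)²·sin(nπx/L); on 0 ≤ x ≤ L, ∫sin²(nπx/L) dx = L/2 and ∫sin(nπx/L)·cos(nπx/L) dx = 0.
State is unnormalized: ∫|u|² dx = 3.8750, and ∫u*·(−ħ² u'') dx = 15.919, so ⟨p²⟩ = 15.919 / 3.8750.
⟨p²⟩ = 4.1081.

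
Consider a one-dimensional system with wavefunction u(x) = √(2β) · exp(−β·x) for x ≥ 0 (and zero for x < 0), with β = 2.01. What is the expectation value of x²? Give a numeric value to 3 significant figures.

0.124

⟨x²⟩ = ∫ x²·|u|² dx (integrals over the domain).
Every integrand reduces to terms xʲ·e^(−2βx) on [0, ∞); use ∫₀^∞ xʲ·e^(−2βx) dx = j!/(2β)^(j+1).
⟨x²⟩ = 0.12376.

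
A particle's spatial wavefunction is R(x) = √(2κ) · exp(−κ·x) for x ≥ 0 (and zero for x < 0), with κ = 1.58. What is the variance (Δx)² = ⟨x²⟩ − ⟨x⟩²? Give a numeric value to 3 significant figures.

Compute ⟨x⟩ and ⟨x²⟩ separately, then (Δx)² = ⟨x²⟩ − ⟨x⟩².
Every integrand reduces to terms xʲ·e^(−2κx) on [0, ∞); use ∫₀^∞ xʲ·e^(−2κx) dx = j!/(2κ)^(j+1).
⟨x⟩ = 0.31646 and ⟨x²⟩ = 0.20029.
(Δx)² = 0.20029 − (0.31646)² = 0.10014.

0.100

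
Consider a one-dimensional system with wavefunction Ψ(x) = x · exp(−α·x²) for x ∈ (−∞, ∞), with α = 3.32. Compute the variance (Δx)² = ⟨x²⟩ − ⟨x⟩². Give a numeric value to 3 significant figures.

0.226

Compute ⟨x⟩ and ⟨x²⟩ separately, then (Δx)² = ⟨x²⟩ − ⟨x⟩².
Expand each integrand as polynomial × e^(−2αx²) and use ∫x^(2j)·e^(−2αx²) dx = (2j−1)!!/(4α)^j · √(π/(2α)), odd powers → 0; here √(π/(2α)) = 0.68785.
Normalization: ∫|Ψ|² dx = 0.051796.
⟨x⟩ = 0.0000 and ⟨x²⟩ = 0.22590.
(Δx)² = 0.22590 − (0.0000)² = 0.22590.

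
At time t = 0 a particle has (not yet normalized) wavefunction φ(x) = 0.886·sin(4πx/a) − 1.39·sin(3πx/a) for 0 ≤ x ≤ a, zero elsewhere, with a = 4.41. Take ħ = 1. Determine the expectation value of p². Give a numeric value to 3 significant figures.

5.59

p² φ = −ħ² d²φ/dx²; ⟨p²⟩ = −ħ² ∫ φ*·φ'' dx / ∫|φ|² dx.
d²/dx² sin(jπx/a) = −(jπ/a)²·sin(jπx/a); on 0 ≤ x ≤ a, ∫sin²(jπx/a) dx = a/2 and ∫sin(jπx/a)·sin(lπx/a) dx = 0 for j ≠ l, so only diagonal terms survive in ∫|φ|² and ∫φ·φ″; ∫φ·φ′ dx = [φ²/2] between the walls = 0.
State is unnormalized: ∫|φ|² dx = 5.9912, and ∫φ*·(−ħ² φ'') dx = 33.513, so ⟨p²⟩ = 33.513 / 5.9912.
⟨p²⟩ = 5.5937.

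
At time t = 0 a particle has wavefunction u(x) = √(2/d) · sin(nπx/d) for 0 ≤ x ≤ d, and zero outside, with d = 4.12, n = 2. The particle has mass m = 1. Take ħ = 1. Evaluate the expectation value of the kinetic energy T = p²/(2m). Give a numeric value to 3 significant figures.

1.16

T = −(ħ²/2m) d²/dx², so ⟨T⟩ = −(ħ²/2m) ∫ u*·u'' dx; with m = 1.
d/dx sin(nπx/d) = (nπ/d)·cos(nπx/d) and d²/dx² sin(nπx/d) = −(nπ/d)²·sin(nπx/d); on 0 ≤ x ≤ d, ∫sin²(nπx/d) dx = d/2 and ∫sin(nπx/d)·cos(nπx/d) dx = 0.
⟨T⟩ = 1.1629.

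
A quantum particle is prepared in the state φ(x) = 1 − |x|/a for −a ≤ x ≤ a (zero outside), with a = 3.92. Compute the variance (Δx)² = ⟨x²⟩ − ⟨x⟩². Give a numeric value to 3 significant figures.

Compute ⟨x⟩ and ⟨x²⟩ separately, then (Δx)² = ⟨x²⟩ − ⟨x⟩².
φ is even, so ∫ over [−a, a] = 2∫₀ᵃ with φ = 1 − x/a there: ∫₀ᵃ (1 − x/a)² dx = a/3, ∫₀ᵃ x²(1 − x/a)² dx = a³/30, ∫₀ᵃ x⁴(1 − x/a)² dx = a⁵/105.
Normalization: ∫|φ|² dx = 2.6133.
⟨x⟩ = 0.0000 and ⟨x²⟩ = 1.5366.
(Δx)² = 1.5366 − (0.0000)² = 1.5366.

1.54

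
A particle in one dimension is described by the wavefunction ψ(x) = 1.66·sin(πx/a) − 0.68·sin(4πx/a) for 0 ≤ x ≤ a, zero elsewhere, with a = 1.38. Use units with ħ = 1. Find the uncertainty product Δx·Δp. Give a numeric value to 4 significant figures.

1.108

Δx = √(⟨x²⟩−⟨x⟩²), Δp = √(⟨p²⟩−⟨p⟩²).
On 0 ≤ x ≤ a (j ≠ l): ∫sin²(jπx/a) dx = a/2, ∫sin(jπx/a)·sin(lπx/a) dx = 0; diagonal moments ∫x·sin²(jπx/a) dx = a²/4, ∫x²·sin²(jπx/a) dx = a³·(1/6 − 1/(4j²π²)); cross terms ∫x·sin(jπx/a)·sin(lπx/a) dx = 0 for j + l even and −4jla²/(π²(j² − l²)²) for j + l odd, ∫x²·sin(jπx/a)·sin(lπx/a) dx = (−1)^(j+l)·4jla³/(π²(j² − l²)²); higher powers the same way via product-to-sum and parts. d²/dx² sin(jπx/a) = −(jπ/a)²·sin(jπx/a); on 0 ≤ x ≤ a, ∫sin²(jπx/a) dx = a/2 and ∫sin(jπx/a)·sin(lπx/a) dx = 0 for j ≠ l, so only diagonal terms survive in ∫|ψ|² and ∫ψ·ψ″; ∫ψ·ψ′ dx = [ψ²/2] between the walls = 0.
Normalization: ∫|ψ|² dx = 2.2204.
⟨x⟩ = 0.70395, ⟨x²⟩ = 0.57057 ⇒ Δx = 0.27391.
⟨p⟩ = 0.0000, ⟨p²⟩ = 16.353 ⇒ Δp = 4.0439.
Δx·Δp = 1.1076.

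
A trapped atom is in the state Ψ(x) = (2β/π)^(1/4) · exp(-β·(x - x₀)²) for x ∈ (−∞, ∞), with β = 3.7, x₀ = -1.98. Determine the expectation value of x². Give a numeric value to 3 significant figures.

3.99

⟨x²⟩ = ∫ x²·|Ψ|² dx (integrals over the domain).
Gaussian moments (u = x − x₀): ∫u^(2j)·e^(−2βu²) du = (2j−1)!!/(4β)^j · √(π/(2β)), odd powers integrate to 0; here √(π/(2β)) = 0.65157.
⟨x²⟩ = 3.9880.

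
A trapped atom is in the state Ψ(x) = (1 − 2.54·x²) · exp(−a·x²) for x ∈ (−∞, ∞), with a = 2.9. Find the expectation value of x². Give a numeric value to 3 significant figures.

⟨x²⟩ = ∫ x²·|Ψ|² dx / ∫|Ψ|² dx (integrals over the domain).
Expand each integrand as polynomial × e^(−2ax²) and use ∫x^(2j)·e^(−2ax²) dx = (2j−1)!!/(4a)^j · √(π/(2a)), odd powers → 0; here √(π/(2a)) = 0.73597.
State is unnormalized: ∫|Ψ|² dx = 0.51953, and ∫Ψ*·x²·Ψ dx = 0.025721, so ⟨x²⟩ = 0.025721 / 0.51953.
⟨x²⟩ = 0.049508.

0.0495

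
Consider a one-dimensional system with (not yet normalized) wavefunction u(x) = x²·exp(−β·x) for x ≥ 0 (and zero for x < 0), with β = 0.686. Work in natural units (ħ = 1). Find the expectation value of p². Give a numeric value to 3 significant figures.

p² u = −ħ² d²u/dx²; ⟨p²⟩ = −ħ² ∫ u*·u'' dx / ∫|u|² dx.
Differentiate x²·exp(−β·x) with the product rule; every integrand then reduces to terms xʲ·e^(−2βx) on [0, ∞), with ∫₀^∞ xʲ·e^(−2βx) dx = j!/(2β)^(j+1).
State is unnormalized: ∫|u|² dx = 4.9367, and ∫u*·(−ħ² u'') dx = 0.77440, so ⟨p²⟩ = 0.77440 / 4.9367.
⟨p²⟩ = 0.15687.

0.157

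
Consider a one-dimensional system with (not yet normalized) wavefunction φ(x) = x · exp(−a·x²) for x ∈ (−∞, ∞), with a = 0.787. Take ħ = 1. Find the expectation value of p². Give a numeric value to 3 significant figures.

2.36

p² φ = −ħ² d²φ/dx²; ⟨p²⟩ = −ħ² ∫ φ*·φ'' dx / ∫|φ|² dx.
Expand each integrand as polynomial × e^(−2ax²) and use ∫x^(2j)·e^(−2ax²) dx = (2j−1)!!/(4a)^j · √(π/(2a)), odd powers → 0; here √(π/(2a)) = 1.4128. Differentiate with the product rule, d/dx e^(−ax²) = −2ax·e^(−ax²).
State is unnormalized: ∫|φ|² dx = 0.44878, and ∫φ*·(−ħ² φ'') dx = 1.0596, so ⟨p²⟩ = 1.0596 / 0.44878.
⟨p²⟩ = 2.3610.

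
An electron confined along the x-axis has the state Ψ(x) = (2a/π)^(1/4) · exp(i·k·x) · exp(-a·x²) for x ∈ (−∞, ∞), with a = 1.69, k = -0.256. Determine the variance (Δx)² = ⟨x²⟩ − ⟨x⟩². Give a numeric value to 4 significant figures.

0.1479

Compute ⟨x⟩ and ⟨x²⟩ separately, then (Δx)² = ⟨x²⟩ − ⟨x⟩².
Gaussian moments: ∫x^(2j)·e^(−2ax²) dx = (2j−1)!!/(4a)^j · √(π/(2a)), odd powers integrate to 0; here √(π/(2a)) = 0.96409.
⟨x⟩ = 0.0000 and ⟨x²⟩ = 0.14793.
(Δx)² = 0.14793 − (0.0000)² = 0.14793.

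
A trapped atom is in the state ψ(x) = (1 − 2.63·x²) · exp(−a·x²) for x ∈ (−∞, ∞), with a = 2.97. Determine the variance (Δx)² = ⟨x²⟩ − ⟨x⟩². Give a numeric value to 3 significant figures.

0.0486

Compute ⟨x⟩ and ⟨x²⟩ separately, then (Δx)² = ⟨x²⟩ − ⟨x⟩².
Expand each integrand as polynomial × e^(−2ax²) and use ∫x^(2j)·e^(−2ax²) dx = (2j−1)!!/(4a)^j · √(π/(2a)), odd powers → 0; here √(π/(2a)) = 0.72725.
Normalization: ∫|ψ|² dx = 0.51218.
⟨x⟩ = 0.0000 and ⟨x²⟩ = 0.048628.
(Δx)² = 0.048628 − (0.0000)² = 0.048628.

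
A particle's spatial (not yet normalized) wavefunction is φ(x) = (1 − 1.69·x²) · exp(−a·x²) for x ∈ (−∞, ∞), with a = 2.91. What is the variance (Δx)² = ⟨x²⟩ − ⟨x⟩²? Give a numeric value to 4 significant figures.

Compute ⟨x⟩ and ⟨x²⟩ separately, then (Δx)² = ⟨x²⟩ − ⟨x⟩².
Expand each integrand as polynomial × e^(−2ax²) and use ∫x^(2j)·e^(−2ax²) dx = (2j−1)!!/(4a)^j · √(π/(2a)), odd powers → 0; here √(π/(2a)) = 0.73471.
Normalization: ∫|φ|² dx = 0.56783.
⟨x⟩ = 0.0000 and ⟨x²⟩ = 0.049473.
(Δx)² = 0.049473 − (0.0000)² = 0.049473.

0.04947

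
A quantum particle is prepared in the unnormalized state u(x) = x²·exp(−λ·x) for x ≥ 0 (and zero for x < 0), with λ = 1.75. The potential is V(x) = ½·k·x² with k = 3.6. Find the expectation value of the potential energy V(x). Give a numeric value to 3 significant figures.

4.41

⟨V⟩ = ∫ V(x)·|u|² dx / ∫|u|² dx.
Every integrand reduces to terms xʲ·e^(−2λx) on [0, ∞); use ∫₀^∞ xʲ·e^(−2λx) dx = j!/(2λ)^(j+1).
State is unnormalized: ∫|u|² dx = 0.045695, and ∫u*·V(x)·u dx = 0.20143, so ⟨V⟩ = 0.20143 / 0.045695.
⟨V⟩ = 4.4082.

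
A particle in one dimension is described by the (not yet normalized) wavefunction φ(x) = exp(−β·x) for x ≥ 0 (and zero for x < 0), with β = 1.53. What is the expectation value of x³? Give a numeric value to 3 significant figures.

⟨x³⟩ = ∫ x³·|φ|² dx / ∫|φ|² dx (integrals over the domain).
Every integrand reduces to terms xʲ·e^(−2βx) on [0, ∞); use ∫₀^∞ xʲ·e^(−2βx) dx = j!/(2β)^(j+1).
State is unnormalized: ∫|φ|² dx = 0.32680, and ∫φ*·x³·φ dx = 0.068433, so ⟨x³⟩ = 0.068433 / 0.32680.
⟨x³⟩ = 0.20940.

0.209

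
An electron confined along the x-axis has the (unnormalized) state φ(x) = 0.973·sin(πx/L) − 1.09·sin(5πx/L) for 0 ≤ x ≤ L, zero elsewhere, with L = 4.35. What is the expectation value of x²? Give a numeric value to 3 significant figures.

5.73

⟨x²⟩ = ∫ x²·|φ|² dx / ∫|φ|² dx (integrals over the domain).
On 0 ≤ x ≤ L (j ≠ l): ∫sin²(jπx/L) dx = L/2, ∫sin(jπx/L)·sin(lπx/L) dx = 0; diagonal moments ∫x·sin²(jπx/L) dx = L²/4, ∫x²·sin²(jπx/L) dx = L³·(1/6 − 1/(4j²π²)); cross terms ∫x·sin(jπx/L)·sin(lπx/L) dx = 0 for j + l even and −4jlL²/(π²(j² − l²)²) for j + l odd, ∫x²·sin(jπx/L)·sin(lπx/L) dx = (−1)^(j+l)·4jlL³/(π²(j² − l²)²); higher powers the same way via product-to-sum and parts.
State is unnormalized: ∫|φ|² dx = 4.6433, and ∫φ*·x²·φ dx = 26.600, so ⟨x²⟩ = 26.600 / 4.6433.
⟨x²⟩ = 5.7288.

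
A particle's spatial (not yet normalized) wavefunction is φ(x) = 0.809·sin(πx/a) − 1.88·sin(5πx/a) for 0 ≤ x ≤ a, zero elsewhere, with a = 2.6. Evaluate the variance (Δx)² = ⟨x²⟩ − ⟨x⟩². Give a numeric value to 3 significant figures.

Compute ⟨x⟩ and ⟨x²⟩ separately, then (Δx)² = ⟨x²⟩ − ⟨x⟩².
On 0 ≤ x ≤ a (j ≠ l): ∫sin²(jπx/a) dx = a/2, ∫sin(jπx/a)·sin(lπx/a) dx = 0; diagonal moments ∫x·sin²(jπx/a) dx = a²/4, ∫x²·sin²(jπx/a) dx = a³·(1/6 − 1/(4j²π²)); cross terms ∫x·sin(jπx/a)·sin(lπx/a) dx = 0 for j + l even and −4jla²/(π²(j² − l²)²) for j + l odd, ∫x²·sin(jπx/a)·sin(lπx/a) dx = (−1)^(j+l)·4jla³/(π²(j² − l²)²); higher powers the same way via product-to-sum and parts.
Normalization: ∫|φ|² dx = 5.4455.
⟨x⟩ = 1.3000 and ⟨x²⟩ = 2.1537.
(Δx)² = 2.1537 − (1.3000)² = 0.46373.

0.464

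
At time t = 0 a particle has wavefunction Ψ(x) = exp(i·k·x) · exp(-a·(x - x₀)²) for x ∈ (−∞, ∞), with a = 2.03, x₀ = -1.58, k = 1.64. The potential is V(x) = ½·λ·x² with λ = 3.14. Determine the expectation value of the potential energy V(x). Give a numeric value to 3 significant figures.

⟨V⟩ = ∫ V(x)·|Ψ|² dx / ∫|Ψ|² dx.
Gaussian moments (u = x − x₀): ∫u^(2j)·e^(−2au²) du = (2j−1)!!/(4a)^j · √(π/(2a)), odd powers integrate to 0; here √(π/(2a)) = 0.87965.
State is unnormalized: ∫|Ψ|² dx = 0.87965, and ∫Ψ*·V(x)·Ψ dx = 3.6178, so ⟨V⟩ = 3.6178 / 0.87965.
⟨V⟩ = 4.1127.

4.11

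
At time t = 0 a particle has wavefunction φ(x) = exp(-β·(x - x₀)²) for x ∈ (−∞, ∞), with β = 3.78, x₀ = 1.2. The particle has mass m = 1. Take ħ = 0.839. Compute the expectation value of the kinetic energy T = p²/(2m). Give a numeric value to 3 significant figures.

1.33

T = −(ħ²/2m) d²/dx², so ⟨T⟩ = −(ħ²/2m) ∫ φ*·φ'' dx / ∫|φ|² dx; with m = 1.
Gaussian moments (u = x − x₀): ∫u^(2j)·e^(−2βu²) du = (2j−1)!!/(4β)^j · √(π/(2β)), odd powers integrate to 0; here √(π/(2β)) = 0.64464. Derivatives: d/dx e^(−βu²) = −2βu·e^(−βu²), d²/dx² e^(−βu²) = (4β²u² − 2β)·e^(−βu²).
State is unnormalized: ∫|φ|² dx = 0.64464, and ∫φ*·(−ħ²/2m · φ'') dx = 0.85763, so ⟨T⟩ = 0.85763 / 0.64464.
⟨T⟩ = 1.3304.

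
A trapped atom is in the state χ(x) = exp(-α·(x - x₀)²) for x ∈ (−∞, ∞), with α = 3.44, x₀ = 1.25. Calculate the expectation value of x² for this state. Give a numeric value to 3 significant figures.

1.64

⟨x²⟩ = ∫ x²·|χ|² dx / ∫|χ|² dx (integrals over the domain).
Gaussian moments (u = x − x₀): ∫u^(2j)·e^(−2αu²) du = (2j−1)!!/(4α)^j · √(π/(2α)), odd powers integrate to 0; here √(π/(2α)) = 0.67574.
State is unnormalized: ∫|χ|² dx = 0.67574, and ∫χ*·x²·χ dx = 1.1050, so ⟨x²⟩ = 1.1050 / 0.67574.
⟨x²⟩ = 1.6352.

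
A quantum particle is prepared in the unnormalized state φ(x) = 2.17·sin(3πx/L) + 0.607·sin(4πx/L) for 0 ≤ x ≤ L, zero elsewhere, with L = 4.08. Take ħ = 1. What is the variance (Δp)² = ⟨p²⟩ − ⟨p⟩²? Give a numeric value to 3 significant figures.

5.64

Compute ⟨p⟩ and ⟨p²⟩ separately; (Δp)² = ⟨p²⟩ − ⟨p⟩².
d²/dx² sin(jπx/L) = −(jπ/L)²·sin(jπx/L); on 0 ≤ x ≤ L, ∫sin²(jπx/L) dx = L/2 and ∫sin(jπx/L)·sin(lπx/L) dx = 0 for j ≠ l, so only diagonal terms survive in ∫|φ|² and ∫φ·φ″; ∫φ·φ′ dx = [φ²/2] between the walls = 0.
Normalization: ∫|φ|² dx = 10.358.
⟨p⟩ = 0.0000 and ⟨p²⟩ = 5.6372.
(Δp)² = 5.6372 − (0.0000)² = 5.6372.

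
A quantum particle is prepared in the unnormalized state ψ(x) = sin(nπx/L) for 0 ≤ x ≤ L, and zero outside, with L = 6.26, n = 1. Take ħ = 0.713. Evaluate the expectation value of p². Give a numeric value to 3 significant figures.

0.128

p² ψ = −ħ² d²ψ/dx²; ⟨p²⟩ = −ħ² ∫ ψ*·ψ'' dx / ∫|ψ|² dx.
d/dx sin(nπx/L) = (nπ/L)·cos(nπx/L) and d²/dx² sin(nπx/L) = −(nπ/L)²·sin(nπx/L); on 0 ≤ x ≤ L, ∫sin²(nπx/L) dx = L/2 and ∫sin(nπx/L)·cos(nπx/L) dx = 0.
State is unnormalized: ∫|ψ|² dx = 3.1300, and ∫ψ*·(−ħ² ψ'') dx = 0.40075, so ⟨p²⟩ = 0.40075 / 3.1300.
⟨p²⟩ = 0.12804.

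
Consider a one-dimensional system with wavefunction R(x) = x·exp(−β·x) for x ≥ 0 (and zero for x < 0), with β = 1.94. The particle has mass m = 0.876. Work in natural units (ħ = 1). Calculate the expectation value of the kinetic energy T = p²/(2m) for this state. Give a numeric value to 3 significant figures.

2.15

T = −(ħ²/2m) d²/dx², so ⟨T⟩ = −(ħ²/2m) ∫ R*·R'' dx / ∫|R|² dx; with m = 0.876.
Differentiate x·exp(−β·x) with the product rule; every integrand then reduces to terms xʲ·e^(−2βx) on [0, ∞), with ∫₀^∞ xʲ·e^(−2βx) dx = j!/(2β)^(j+1).
State is unnormalized: ∫|R|² dx = 0.034240, and ∫R*·(−ħ²/2m · R'') dx = 0.073554, so ⟨T⟩ = 0.073554 / 0.034240.
⟨T⟩ = 2.1482.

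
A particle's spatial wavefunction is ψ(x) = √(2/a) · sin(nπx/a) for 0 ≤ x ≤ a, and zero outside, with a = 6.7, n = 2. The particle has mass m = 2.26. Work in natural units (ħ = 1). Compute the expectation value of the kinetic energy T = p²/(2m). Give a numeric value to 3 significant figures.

T = −(ħ²/2m) d²/dx², so ⟨T⟩ = −(ħ²/2m) ∫ ψ*·ψ'' dx; with m = 2.26.
d/dx sin(nπx/a) = (nπ/a)·cos(nπx/a) and d²/dx² sin(nπx/a) = −(nπ/a)²·sin(nπx/a); on 0 ≤ x ≤ a, ∫sin²(nπx/a) dx = a/2 and ∫sin(nπx/a)·cos(nπx/a) dx = 0.
⟨T⟩ = 0.19457.

0.195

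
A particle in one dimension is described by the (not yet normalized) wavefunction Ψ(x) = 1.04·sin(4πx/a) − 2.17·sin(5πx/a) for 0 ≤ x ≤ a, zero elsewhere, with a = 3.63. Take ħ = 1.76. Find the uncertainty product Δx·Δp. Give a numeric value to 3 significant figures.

Δx = √(⟨x²⟩−⟨x⟩²), Δp = √(⟨p²⟩−⟨p⟩²).
On 0 ≤ x ≤ a (j ≠ l): ∫sin²(jπx/a) dx = a/2, ∫sin(jπx/a)·sin(lπx/a) dx = 0; diagonal moments ∫x·sin²(jπx/a) dx = a²/4, ∫x²·sin²(jπx/a) dx = a³·(1/6 − 1/(4j²π²)); cross terms ∫x·sin(jπx/a)·sin(lπx/a) dx = 0 for j + l even and −4jla²/(π²(j² − l²)²) for j + l odd, ∫x²·sin(jπx/a)·sin(lπx/a) dx = (−1)^(j+l)·4jla³/(π²(j² − l²)²); higher powers the same way via product-to-sum and parts. d²/dx² sin(jπx/a) = −(jπ/a)²·sin(jπx/a); on 0 ≤ x ≤ a, ∫sin²(jπx/a) dx = a/2 and ∫sin(jπx/a)·sin(lπx/a) dx = 0 for j ≠ l, so only diagonal terms survive in ∫|Ψ|² and ∫Ψ·Ψ″; ∫Ψ·Ψ′ dx = [Ψ²/2] between the walls = 0.
Normalization: ∫|Ψ|² dx = 10.510.
⟨x⟩ = 2.3813, ⟨x²⟩ = 6.4185 ⇒ Δx = 0.86479.
⟨p⟩ = 0.0000, ⟨p²⟩ = 54.103 ⇒ Δp = 7.3555.
Δx·Δp = 6.3610.

6.36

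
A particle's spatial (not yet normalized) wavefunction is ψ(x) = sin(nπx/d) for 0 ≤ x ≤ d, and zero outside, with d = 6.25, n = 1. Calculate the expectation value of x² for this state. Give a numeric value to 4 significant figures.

11.04

⟨x²⟩ = ∫ x²·|ψ|² dx / ∫|ψ|² dx (integrals over the domain).
With sin²θ = (1 − cos2θ)/2 on 0 ≤ x ≤ d: ∫sin²(nπx/d) dx = d/2, ∫x·sin²(nπx/d) dx = d²/4, ∫x²·sin²(nπx/d) dx = d³·(1/6 − 1/(4n²π²)); higher powers xᵏ the same way, integrating xᵏ·cos(2nπx/d) by parts.
State is unnormalized: ∫|ψ|² dx = 3.1250, and ∫ψ*·x²·ψ dx = 34.506, so ⟨x²⟩ = 34.506 / 3.1250.
⟨x²⟩ = 11.042.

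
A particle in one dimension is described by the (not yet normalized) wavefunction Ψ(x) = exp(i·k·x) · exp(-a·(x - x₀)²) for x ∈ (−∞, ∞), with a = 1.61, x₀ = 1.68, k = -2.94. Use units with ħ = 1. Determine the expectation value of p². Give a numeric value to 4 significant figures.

10.25

p² Ψ = −ħ² d²Ψ/dx²; ⟨p²⟩ = −ħ² ∫ Ψ*·Ψ'' dx / ∫|Ψ|² dx.
Gaussian moments (u = x − x₀): ∫u^(2j)·e^(−2au²) du = (2j−1)!!/(4a)^j · √(π/(2a)), odd powers integrate to 0; here √(π/(2a)) = 0.98775. Derivatives: Ψ′ = (ik − 2au)·Ψ, Ψ″ = ((ik − 2au)² − 2a)·Ψ; the odd-in-u pieces drop out.
State is unnormalized: ∫|Ψ|² dx = 0.98775, and ∫Ψ*·(−ħ² Ψ'') dx = 10.128, so ⟨p²⟩ = 10.128 / 0.98775.
⟨p²⟩ = 10.254.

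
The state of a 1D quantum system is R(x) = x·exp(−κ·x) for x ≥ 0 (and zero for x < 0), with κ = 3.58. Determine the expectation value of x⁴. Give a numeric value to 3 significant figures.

⟨x⁴⟩ = ∫ x⁴·|R|² dx / ∫|R|² dx (integrals over the domain).
Every integrand reduces to terms xʲ·e^(−2κx) on [0, ∞); use ∫₀^∞ xʲ·e^(−2κx) dx = j!/(2κ)^(j+1).
State is unnormalized: ∫|R|² dx = 0.0054487, and ∫R*·x⁴·R dx = 0.00074635, so ⟨x⁴⟩ = 0.00074635 / 0.0054487.
⟨x⁴⟩ = 0.13698.

0.137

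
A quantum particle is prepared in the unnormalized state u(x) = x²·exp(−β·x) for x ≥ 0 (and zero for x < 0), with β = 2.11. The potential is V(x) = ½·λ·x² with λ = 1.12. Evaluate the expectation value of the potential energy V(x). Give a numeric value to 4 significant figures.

0.9434

⟨V⟩ = ∫ V(x)·|u|² dx / ∫|u|² dx.
Every integrand reduces to terms xʲ·e^(−2βx) on [0, ∞); use ∫₀^∞ xʲ·e^(−2βx) dx = j!/(2β)^(j+1).
State is unnormalized: ∫|u|² dx = 0.017933, and ∫u*·V(x)·u dx = 0.016917, so ⟨V⟩ = 0.016917 / 0.017933.
⟨V⟩ = 0.94338.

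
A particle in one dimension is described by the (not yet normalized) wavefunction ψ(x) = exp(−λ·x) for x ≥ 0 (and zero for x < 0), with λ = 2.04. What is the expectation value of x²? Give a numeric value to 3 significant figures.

0.120

⟨x²⟩ = ∫ x²·|ψ|² dx / ∫|ψ|² dx (integrals over the domain).
Every integrand reduces to terms xʲ·e^(−2λx) on [0, ∞); use ∫₀^∞ xʲ·e^(−2λx) dx = j!/(2λ)^(j+1).
State is unnormalized: ∫|ψ|² dx = 0.24510, and ∫ψ*·x²·ψ dx = 0.029448, so ⟨x²⟩ = 0.029448 / 0.24510.
⟨x²⟩ = 0.12015.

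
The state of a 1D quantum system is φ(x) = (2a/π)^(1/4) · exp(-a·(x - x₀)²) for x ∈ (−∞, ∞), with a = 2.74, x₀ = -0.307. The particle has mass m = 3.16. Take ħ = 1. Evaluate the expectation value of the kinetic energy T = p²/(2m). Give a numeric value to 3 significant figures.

T = −(ħ²/2m) d²/dx², so ⟨T⟩ = −(ħ²/2m) ∫ φ*·φ'' dx; with m = 3.16.
Gaussian moments (u = x − x₀): ∫u^(2j)·e^(−2au²) du = (2j−1)!!/(4a)^j · √(π/(2a)), odd powers integrate to 0; here √(π/(2a)) = 0.75715. Derivatives: d/dx e^(−au²) = −2au·e^(−au²), d²/dx² e^(−au²) = (4a²u² − 2a)·e^(−au²).
⟨T⟩ = 0.43354.

0.434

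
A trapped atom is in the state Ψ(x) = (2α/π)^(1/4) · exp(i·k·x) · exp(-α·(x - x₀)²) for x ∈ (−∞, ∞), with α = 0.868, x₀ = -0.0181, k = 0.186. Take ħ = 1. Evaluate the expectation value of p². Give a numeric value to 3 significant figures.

0.903

p² Ψ = −ħ² d²Ψ/dx²; ⟨p²⟩ = −ħ² ∫ Ψ*·Ψ'' dx.
Gaussian moments (u = x − x₀): ∫u^(2j)·e^(−2αu²) du = (2j−1)!!/(4α)^j · √(π/(2α)), odd powers integrate to 0; here √(π/(2α)) = 1.3452. Derivatives: Ψ′ = (ik − 2αu)·Ψ, Ψ″ = ((ik − 2αu)² − 2α)·Ψ; the odd-in-u pieces drop out.
⟨p²⟩ = 0.90260.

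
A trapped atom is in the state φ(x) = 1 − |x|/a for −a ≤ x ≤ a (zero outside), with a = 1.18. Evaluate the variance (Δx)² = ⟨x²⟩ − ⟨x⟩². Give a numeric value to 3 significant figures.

0.139

Compute ⟨x⟩ and ⟨x²⟩ separately, then (Δx)² = ⟨x²⟩ − ⟨x⟩².
φ is even, so ∫ over [−a, a] = 2∫₀ᵃ with φ = 1 − x/a there: ∫₀ᵃ (1 − x/a)² dx = a/3, ∫₀ᵃ x²(1 − x/a)² dx = a³/30, ∫₀ᵃ x⁴(1 − x/a)² dx = a⁵/105.
Normalization: ∫|φ|² dx = 0.78667.
⟨x⟩ = 0.0000 and ⟨x²⟩ = 0.13924.
(Δx)² = 0.13924 − (0.0000)² = 0.13924.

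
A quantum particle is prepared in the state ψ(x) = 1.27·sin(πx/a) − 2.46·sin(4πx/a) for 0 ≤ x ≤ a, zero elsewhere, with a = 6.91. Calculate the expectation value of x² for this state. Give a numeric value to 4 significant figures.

⟨x²⟩ = ∫ x²·|ψ|² dx / ∫|ψ|² dx (integrals over the domain).
On 0 ≤ x ≤ a (j ≠ l): ∫sin²(jπx/a) dx = a/2, ∫sin(jπx/a)·sin(lπx/a) dx = 0; diagonal moments ∫x·sin²(jπx/a) dx = a²/4, ∫x²·sin²(jπx/a) dx = a³·(1/6 − 1/(4j²π²)); cross terms ∫x·sin(jπx/a)·sin(lπx/a) dx = 0 for j + l even and −4jla²/(π²(j² − l²)²) for j + l odd, ∫x²·sin(jπx/a)·sin(lπx/a) dx = (−1)^(j+l)·4jla³/(π²(j² − l²)²); higher powers the same way via product-to-sum and parts.
State is unnormalized: ∫|ψ|² dx = 26.481, and ∫ψ*·x²·ψ dx = 419.68, so ⟨x²⟩ = 419.68 / 26.481.
⟨x²⟩ = 15.849.

15.85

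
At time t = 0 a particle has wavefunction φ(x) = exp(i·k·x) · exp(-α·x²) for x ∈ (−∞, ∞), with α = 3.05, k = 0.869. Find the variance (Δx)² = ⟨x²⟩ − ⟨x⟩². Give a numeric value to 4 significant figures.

0.08197

Compute ⟨x⟩ and ⟨x²⟩ separately, then (Δx)² = ⟨x²⟩ − ⟨x⟩².
Gaussian moments: ∫x^(2j)·e^(−2αx²) dx = (2j−1)!!/(4α)^j · √(π/(2α)), odd powers integrate to 0; here √(π/(2α)) = 0.71765.
Normalization: ∫|φ|² dx = 0.71765.
⟨x⟩ = 0.0000 and ⟨x²⟩ = 0.081967.
(Δx)² = 0.081967 − (0.0000)² = 0.081967.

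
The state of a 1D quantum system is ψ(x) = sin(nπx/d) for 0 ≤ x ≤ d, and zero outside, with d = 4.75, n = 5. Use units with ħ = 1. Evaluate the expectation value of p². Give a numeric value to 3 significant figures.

10.9

p² ψ = −ħ² d²ψ/dx²; ⟨p²⟩ = −ħ² ∫ ψ*·ψ'' dx / ∫|ψ|² dx.
d/dx sin(nπx/d) = (nπ/d)·cos(nπx/d) and d²/dx² sin(nπx/d) = −(nπ/d)²·sin(nπx/d); on 0 ≤ x ≤ d, ∫sin²(nπx/d) dx = d/2 and ∫sin(nπx/d)·cos(nπx/d) dx = 0.
State is unnormalized: ∫|ψ|² dx = 2.3750, and ∫ψ*·(−ħ² ψ'') dx = 25.973, so ⟨p²⟩ = 25.973 / 2.3750.
⟨p²⟩ = 10.936.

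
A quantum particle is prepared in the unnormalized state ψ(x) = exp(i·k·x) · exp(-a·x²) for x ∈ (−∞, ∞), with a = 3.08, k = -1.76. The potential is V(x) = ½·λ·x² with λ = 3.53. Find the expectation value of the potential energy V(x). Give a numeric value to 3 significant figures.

0.143

⟨V⟩ = ∫ V(x)·|ψ|² dx / ∫|ψ|² dx.
Gaussian moments: ∫x^(2j)·e^(−2ax²) dx = (2j−1)!!/(4a)^j · √(π/(2a)), odd powers integrate to 0; here √(π/(2a)) = 0.71414.
State is unnormalized: ∫|ψ|² dx = 0.71414, and ∫ψ*·V(x)·ψ dx = 0.10231, so ⟨V⟩ = 0.10231 / 0.71414.
⟨V⟩ = 0.14326.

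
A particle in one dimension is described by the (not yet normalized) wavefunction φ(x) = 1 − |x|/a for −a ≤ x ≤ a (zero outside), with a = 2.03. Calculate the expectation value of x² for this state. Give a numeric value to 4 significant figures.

⟨x²⟩ = ∫ x²·|φ|² dx / ∫|φ|² dx (integrals over the domain).
φ is even, so ∫ over [−a, a] = 2∫₀ᵃ with φ = 1 − x/a there: ∫₀ᵃ (1 − x/a)² dx = a/3, ∫₀ᵃ x²(1 − x/a)² dx = a³/30, ∫₀ᵃ x⁴(1 − x/a)² dx = a⁵/105.
State is unnormalized: ∫|φ|² dx = 1.3533, and ∫φ*·x²·φ dx = 0.55770, so ⟨x²⟩ = 0.55770 / 1.3533.
⟨x²⟩ = 0.41209.

0.4121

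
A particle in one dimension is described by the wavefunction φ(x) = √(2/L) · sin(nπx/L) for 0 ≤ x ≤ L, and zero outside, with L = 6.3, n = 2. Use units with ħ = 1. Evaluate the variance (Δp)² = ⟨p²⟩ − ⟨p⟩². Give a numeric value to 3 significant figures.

Compute ⟨p⟩ and ⟨p²⟩ separately; (Δp)² = ⟨p²⟩ − ⟨p⟩².
d/dx sin(nπx/L) = (nπ/L)·cos(nπx/L) and d²/dx² sin(nπx/L) = −(nπ/L)²·sin(nπx/L); on 0 ≤ x ≤ L, ∫sin²(nπx/L) dx = L/2 and ∫sin(nπx/L)·cos(nπx/L) dx = 0.
⟨p⟩ = 0.0000 and ⟨p²⟩ = 0.99467.
(Δp)² = 0.99467 − (0.0000)² = 0.99467.

0.995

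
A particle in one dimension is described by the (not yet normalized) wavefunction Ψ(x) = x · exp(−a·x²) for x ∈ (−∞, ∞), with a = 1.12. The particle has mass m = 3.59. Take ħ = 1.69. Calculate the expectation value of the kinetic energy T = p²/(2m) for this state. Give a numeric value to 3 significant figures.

T = −(ħ²/2m) d²/dx², so ⟨T⟩ = −(ħ²/2m) ∫ Ψ*·Ψ'' dx / ∫|Ψ|² dx; with m = 3.59.
Expand each integrand as polynomial × e^(−2ax²) and use ∫x^(2j)·e^(−2ax²) dx = (2j−1)!!/(4a)^j · √(π/(2a)), odd powers → 0; here √(π/(2a)) = 1.1843. Differentiate with the product rule, d/dx e^(−ax²) = −2ax·e^(−ax²).
State is unnormalized: ∫|Ψ|² dx = 0.26435, and ∫Ψ*·(−ħ²/2m · Ψ'') dx = 0.35331, so ⟨T⟩ = 0.35331 / 0.26435.
⟨T⟩ = 1.3366.

1.34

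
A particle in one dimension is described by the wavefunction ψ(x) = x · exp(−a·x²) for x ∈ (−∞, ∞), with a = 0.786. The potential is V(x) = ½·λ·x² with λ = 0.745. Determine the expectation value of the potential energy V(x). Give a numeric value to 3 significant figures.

0.355

⟨V⟩ = ∫ V(x)·|ψ|² dx / ∫|ψ|² dx.
Expand each integrand as polynomial × e^(−2ax²) and use ∫x^(2j)·e^(−2ax²) dx = (2j−1)!!/(4a)^j · √(π/(2a)), odd powers → 0; here √(π/(2a)) = 1.4137.
State is unnormalized: ∫|ψ|² dx = 0.44964, and ∫ψ*·V(x)·ψ dx = 0.15982, so ⟨V⟩ = 0.15982 / 0.44964.
⟨V⟩ = 0.35544.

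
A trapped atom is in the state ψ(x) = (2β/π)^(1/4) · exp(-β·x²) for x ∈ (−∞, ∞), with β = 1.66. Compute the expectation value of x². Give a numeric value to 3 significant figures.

⟨x²⟩ = ∫ x²·|ψ|² dx (integrals over the domain).
Gaussian moments: ∫x^(2j)·e^(−2βx²) dx = (2j−1)!!/(4β)^j · √(π/(2β)), odd powers integrate to 0; here √(π/(2β)) = 0.97276.
⟨x²⟩ = 0.15060.

0.151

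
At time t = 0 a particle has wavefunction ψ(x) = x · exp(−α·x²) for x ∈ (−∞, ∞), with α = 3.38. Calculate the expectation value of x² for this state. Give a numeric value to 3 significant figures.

⟨x²⟩ = ∫ x²·|ψ|² dx / ∫|ψ|² dx (integrals over the domain).
Expand each integrand as polynomial × e^(−2αx²) and use ∫x^(2j)·e^(−2αx²) dx = (2j−1)!!/(4α)^j · √(π/(2α)), odd powers → 0; here √(π/(2α)) = 0.68171.
State is unnormalized: ∫|ψ|² dx = 0.050423, and ∫ψ*·x²·ψ dx = 0.011188, so ⟨x²⟩ = 0.011188 / 0.050423.
⟨x²⟩ = 0.22189.

0.222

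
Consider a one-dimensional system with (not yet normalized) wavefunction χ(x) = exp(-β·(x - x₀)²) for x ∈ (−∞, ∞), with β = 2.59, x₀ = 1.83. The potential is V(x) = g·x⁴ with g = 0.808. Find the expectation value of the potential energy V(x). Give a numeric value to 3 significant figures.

⟨V⟩ = ∫ V(x)·|χ|² dx / ∫|χ|² dx.
Gaussian moments (u = x − x₀): ∫u^(2j)·e^(−2βu²) du = (2j−1)!!/(4β)^j · √(π/(2β)), odd powers integrate to 0; here √(π/(2β)) = 0.77877.
State is unnormalized: ∫|χ|² dx = 0.77877, and ∫χ*·V(x)·χ dx = 8.2951, so ⟨V⟩ = 8.2951 / 0.77877.
⟨V⟩ = 10.652.

10.7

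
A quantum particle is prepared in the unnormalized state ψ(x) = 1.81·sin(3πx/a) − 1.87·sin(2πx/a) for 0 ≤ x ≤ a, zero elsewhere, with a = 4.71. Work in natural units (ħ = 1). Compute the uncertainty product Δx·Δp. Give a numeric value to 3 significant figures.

Δx = √(⟨x²⟩−⟨x⟩²), Δp = √(⟨p²⟩−⟨p⟩²).
On 0 ≤ x ≤ a (j ≠ l): ∫sin²(jπx/a) dx = a/2, ∫sin(jπx/a)·sin(lπx/a) dx = 0; diagonal moments ∫x·sin²(jπx/a) dx = a²/4, ∫x²·sin²(jπx/a) dx = a³·(1/6 − 1/(4j²π²)); cross terms ∫x·sin(jπx/a)·sin(lπx/a) dx = 0 for j + l even and −4jla²/(π²(j² − l²)²) for j + l odd, ∫x²·sin(jπx/a)·sin(lπx/a) dx = (−1)^(j+l)·4jla³/(π²(j² − l²)²); higher powers the same way via product-to-sum and parts. d²/dx² sin(jπx/a) = −(jπ/a)²·sin(jπx/a); on 0 ≤ x ≤ a, ∫sin²(jπx/a) dx = a/2 and ∫sin(jπx/a)·sin(lπx/a) dx = 0 for j ≠ l, so only diagonal terms survive in ∫|ψ|² and ∫ψ·ψ″; ∫ψ·ψ′ dx = [ψ²/2] between the walls = 0.
Normalization: ∫|ψ|² dx = 15.950.
⟨x⟩ = 3.2708, ⟨x²⟩ = 11.503 ⇒ Δx = 0.89697.
⟨p⟩ = 0.0000, ⟨p²⟩ = 2.8556 ⇒ Δp = 1.6898.
Δx·Δp = 1.5157.

1.52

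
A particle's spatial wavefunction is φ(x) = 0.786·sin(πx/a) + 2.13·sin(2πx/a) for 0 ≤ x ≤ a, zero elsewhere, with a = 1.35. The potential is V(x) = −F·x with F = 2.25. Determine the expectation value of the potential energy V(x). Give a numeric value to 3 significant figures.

⟨V⟩ = ∫ V(x)·|φ|² dx / ∫|φ|² dx.
On 0 ≤ x ≤ a (j ≠ l): ∫sin²(jπx/a) dx = a/2, ∫sin(jπx/a)·sin(lπx/a) dx = 0; diagonal moments ∫x·sin²(jπx/a) dx = a²/4, ∫x²·sin²(jπx/a) dx = a³·(1/6 − 1/(4j²π²)); cross terms ∫x·sin(jπx/a)·sin(lπx/a) dx = 0 for j + l even and −4jla²/(π²(j² − l²)²) for j + l odd, ∫x²·sin(jπx/a)·sin(lπx/a) dx = (−1)^(j+l)·4jla³/(π²(j² − l²)²); higher powers the same way via product-to-sum and parts.
State is unnormalized: ∫|φ|² dx = 3.4794, and ∫φ*·V(x)·φ dx = -4.0478, so ⟨V⟩ = -4.0478 / 3.4794.
⟨V⟩ = -1.1633.

-1.16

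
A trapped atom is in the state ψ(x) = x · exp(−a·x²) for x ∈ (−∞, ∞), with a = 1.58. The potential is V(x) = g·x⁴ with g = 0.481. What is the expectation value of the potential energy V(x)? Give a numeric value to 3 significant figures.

⟨V⟩ = ∫ V(x)·|ψ|² dx / ∫|ψ|² dx.
Expand each integrand as polynomial × e^(−2ax²) and use ∫x^(2j)·e^(−2ax²) dx = (2j−1)!!/(4a)^j · √(π/(2a)), odd powers → 0; here √(π/(2a)) = 0.99708.
State is unnormalized: ∫|ψ|² dx = 0.15777, and ∫ψ*·V(x)·ψ dx = 0.028498, so ⟨V⟩ = 0.028498 / 0.15777.
⟨V⟩ = 0.18064.

0.181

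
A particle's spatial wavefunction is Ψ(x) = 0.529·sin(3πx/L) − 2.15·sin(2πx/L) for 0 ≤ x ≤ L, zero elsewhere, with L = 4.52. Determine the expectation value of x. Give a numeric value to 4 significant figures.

2.668

⟨x⟩ = ∫ x·|Ψ|² dx / ∫|Ψ|² dx (integrals over the domain).
On 0 ≤ x ≤ L (j ≠ l): ∫sin²(jπx/L) dx = L/2, ∫sin(jπx/L)·sin(lπx/L) dx = 0; diagonal moments ∫x·sin²(jπx/L) dx = L²/4, ∫x²·sin²(jπx/L) dx = L³·(1/6 − 1/(4j²π²)); cross terms ∫x·sin(jπx/L)·sin(lπx/L) dx = 0 for j + l even and −4jlL²/(π²(j² − l²)²) for j + l odd, ∫x²·sin(jπx/L)·sin(lπx/L) dx = (−1)^(j+l)·4jlL³/(π²(j² − l²)²); higher powers the same way via product-to-sum and parts.
State is unnormalized: ∫|Ψ|² dx = 11.079, and ∫Ψ*·x·Ψ dx = 29.560, so ⟨x⟩ = 29.560 / 11.079.
⟨x⟩ = 2.6680.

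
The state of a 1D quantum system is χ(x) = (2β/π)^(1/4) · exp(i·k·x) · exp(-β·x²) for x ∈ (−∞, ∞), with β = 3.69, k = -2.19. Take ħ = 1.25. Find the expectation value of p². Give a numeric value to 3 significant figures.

13.3

p² χ = −ħ² d²χ/dx²; ⟨p²⟩ = −ħ² ∫ χ*·χ'' dx.
Gaussian moments: ∫x^(2j)·e^(−2βx²) dx = (2j−1)!!/(4β)^j · √(π/(2β)), odd powers integrate to 0; here √(π/(2β)) = 0.65245. Derivatives: χ′ = (ik − 2βx)·χ, χ″ = ((ik − 2βx)² − 2β)·χ; the odd-in-x pieces drop out.
⟨p²⟩ = 13.260.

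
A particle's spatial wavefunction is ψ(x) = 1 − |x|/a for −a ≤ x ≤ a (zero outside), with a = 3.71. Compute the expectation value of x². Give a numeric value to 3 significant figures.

1.38

⟨x²⟩ = ∫ x²·|ψ|² dx / ∫|ψ|² dx (integrals over the domain).
ψ is even, so ∫ over [−a, a] = 2∫₀ᵃ with ψ = 1 − x/a there: ∫₀ᵃ (1 − x/a)² dx = a/3, ∫₀ᵃ x²(1 − x/a)² dx = a³/30, ∫₀ᵃ x⁴(1 − x/a)² dx = a⁵/105.
State is unnormalized: ∫|ψ|² dx = 2.4733, and ∫ψ*·x²·ψ dx = 3.4043, so ⟨x²⟩ = 3.4043 / 2.4733.
⟨x²⟩ = 1.3764.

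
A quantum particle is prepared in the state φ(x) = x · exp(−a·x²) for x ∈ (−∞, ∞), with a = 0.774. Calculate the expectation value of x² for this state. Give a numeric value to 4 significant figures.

⟨x²⟩ = ∫ x²·|φ|² dx / ∫|φ|² dx (integrals over the domain).
Expand each integrand as polynomial × e^(−2ax²) and use ∫x^(2j)·e^(−2ax²) dx = (2j−1)!!/(4a)^j · √(π/(2a)), odd powers → 0; here √(π/(2a)) = 1.4246.
State is unnormalized: ∫|φ|² dx = 0.46014, and ∫φ*·x²·φ dx = 0.44587, so ⟨x²⟩ = 0.44587 / 0.46014.
⟨x²⟩ = 0.96899.

0.9690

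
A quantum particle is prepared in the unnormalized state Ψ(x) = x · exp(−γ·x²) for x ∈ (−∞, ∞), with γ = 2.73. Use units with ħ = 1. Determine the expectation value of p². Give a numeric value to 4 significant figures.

8.190

p² Ψ = −ħ² d²Ψ/dx²; ⟨p²⟩ = −ħ² ∫ Ψ*·Ψ'' dx / ∫|Ψ|² dx.
Expand each integrand as polynomial × e^(−2γx²) and use ∫x^(2j)·e^(−2γx²) dx = (2j−1)!!/(4γ)^j · √(π/(2γ)), odd powers → 0; here √(π/(2γ)) = 0.75854. Differentiate with the product rule, d/dx e^(−γx²) = −2γx·e^(−γx²).
State is unnormalized: ∫|Ψ|² dx = 0.069463, and ∫Ψ*·(−ħ² Ψ'') dx = 0.56891, so ⟨p²⟩ = 0.56891 / 0.069463.
⟨p²⟩ = 8.1900.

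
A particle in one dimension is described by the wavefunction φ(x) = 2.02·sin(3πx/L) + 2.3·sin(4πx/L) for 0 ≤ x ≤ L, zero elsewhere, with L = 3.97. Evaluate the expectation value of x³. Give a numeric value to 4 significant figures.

⟨x³⟩ = ∫ x³·|φ|² dx / ∫|φ|² dx (integrals over the domain).
On 0 ≤ x ≤ L (j ≠ l): ∫sin²(jπx/L) dx = L/2, ∫sin(jπx/L)·sin(lπx/L) dx = 0; diagonal moments ∫x·sin²(jπx/L) dx = L²/4, ∫x²·sin²(jπx/L) dx = L³·(1/6 − 1/(4j²π²)); cross terms ∫x·sin(jπx/L)·sin(lπx/L) dx = 0 for j + l even and −4jlL²/(π²(j² − l²)²) for j + l odd, ∫x²·sin(jπx/L)·sin(lπx/L) dx = (−1)^(j+l)·4jlL³/(π²(j² − l²)²); higher powers the same way via product-to-sum and parts.
State is unnormalized: ∫|φ|² dx = 18.600, and ∫φ*·x³·φ dx = 82.031, so ⟨x³⟩ = 82.031 / 18.600.
⟨x³⟩ = 4.4102.

4.410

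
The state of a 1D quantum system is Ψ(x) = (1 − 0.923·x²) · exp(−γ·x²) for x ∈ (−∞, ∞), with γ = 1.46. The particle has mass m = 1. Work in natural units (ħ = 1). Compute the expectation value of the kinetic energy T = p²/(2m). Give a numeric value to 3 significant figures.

T = −(ħ²/2m) d²/dx², so ⟨T⟩ = −(ħ²/2m) ∫ Ψ*·Ψ'' dx / ∫|Ψ|² dx; with m = 1.
Expand each integrand as polynomial × e^(−2γx²) and use ∫x^(2j)·e^(−2γx²) dx = (2j−1)!!/(4γ)^j · √(π/(2γ)), odd powers → 0; here √(π/(2γ)) = 1.0373. Differentiate with the product rule, d/dx e^(−γx²) = −2γx·e^(−γx²).
State is unnormalized: ∫|Ψ|² dx = 0.78711, and ∫Ψ*·(−ħ²/2m · Ψ'') dx = 1.1289, so ⟨T⟩ = 1.1289 / 0.78711.
⟨T⟩ = 1.4343.

1.43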